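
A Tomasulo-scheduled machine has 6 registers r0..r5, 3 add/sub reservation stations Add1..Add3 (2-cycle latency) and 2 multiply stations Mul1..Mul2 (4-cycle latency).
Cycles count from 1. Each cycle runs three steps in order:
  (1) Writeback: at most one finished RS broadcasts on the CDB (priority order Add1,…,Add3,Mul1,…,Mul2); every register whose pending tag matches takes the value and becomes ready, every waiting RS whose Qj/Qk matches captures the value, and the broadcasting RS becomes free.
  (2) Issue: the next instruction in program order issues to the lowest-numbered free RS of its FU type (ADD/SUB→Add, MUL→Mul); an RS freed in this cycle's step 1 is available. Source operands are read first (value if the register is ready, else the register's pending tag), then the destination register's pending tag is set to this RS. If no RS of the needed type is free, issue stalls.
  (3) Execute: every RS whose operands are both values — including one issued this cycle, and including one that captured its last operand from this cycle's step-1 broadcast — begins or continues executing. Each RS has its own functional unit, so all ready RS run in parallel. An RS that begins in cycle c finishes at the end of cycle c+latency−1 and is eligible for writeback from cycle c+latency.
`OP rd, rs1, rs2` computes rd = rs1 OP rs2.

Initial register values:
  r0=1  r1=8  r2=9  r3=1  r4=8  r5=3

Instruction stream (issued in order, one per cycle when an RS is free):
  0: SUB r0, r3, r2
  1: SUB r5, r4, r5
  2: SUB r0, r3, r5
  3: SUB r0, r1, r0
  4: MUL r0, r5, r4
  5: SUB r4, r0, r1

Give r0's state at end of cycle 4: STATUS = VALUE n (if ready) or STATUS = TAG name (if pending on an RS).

STATUS = TAG Add2

c1: issue SUB r0<-Add1 | r0:Add1,r1:8,r2:9,r3:1,r4:8,r5:3
c2: issue SUB r5<-Add2 | r0:Add1,r1:8,r2:9,r3:1,r4:8,r5:Add2
c3: CDB Add1=-8; issue SUB r0<-Add1 | r0:Add1,r1:8,r2:9,r3:1,r4:8,r5:Add2
c4: CDB Add2=5; issue SUB r0<-Add2 | r0:Add2,r1:8,r2:9,r3:1,r4:8,r5:5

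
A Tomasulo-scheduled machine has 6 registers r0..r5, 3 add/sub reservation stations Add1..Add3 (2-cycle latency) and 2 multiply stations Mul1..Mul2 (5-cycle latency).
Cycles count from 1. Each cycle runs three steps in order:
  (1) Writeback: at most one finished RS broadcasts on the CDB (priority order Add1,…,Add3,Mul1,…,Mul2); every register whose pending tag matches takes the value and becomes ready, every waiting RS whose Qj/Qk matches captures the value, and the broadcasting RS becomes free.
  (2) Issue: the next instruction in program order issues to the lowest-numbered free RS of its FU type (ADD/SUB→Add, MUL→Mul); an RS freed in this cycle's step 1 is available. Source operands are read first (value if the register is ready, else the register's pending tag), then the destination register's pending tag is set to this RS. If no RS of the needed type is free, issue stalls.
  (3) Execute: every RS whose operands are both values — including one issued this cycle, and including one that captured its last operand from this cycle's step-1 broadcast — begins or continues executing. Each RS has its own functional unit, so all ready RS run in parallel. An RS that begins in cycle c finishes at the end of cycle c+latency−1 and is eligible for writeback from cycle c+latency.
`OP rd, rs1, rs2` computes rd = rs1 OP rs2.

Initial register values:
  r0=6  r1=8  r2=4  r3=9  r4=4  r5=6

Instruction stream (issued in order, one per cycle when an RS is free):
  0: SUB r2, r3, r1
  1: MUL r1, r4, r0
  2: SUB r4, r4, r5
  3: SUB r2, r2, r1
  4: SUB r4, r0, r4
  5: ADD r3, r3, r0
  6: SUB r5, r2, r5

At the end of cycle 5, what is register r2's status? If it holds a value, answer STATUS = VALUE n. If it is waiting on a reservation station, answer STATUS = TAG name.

STATUS = TAG Add2

c1: issue SUB r2<-Add1 | r0:6,r1:8,r2:Add1,r3:9,r4:4,r5:6
c2: issue MUL r1<-Mul1 | r0:6,r1:Mul1,r2:Add1,r3:9,r4:4,r5:6
c3: CDB Add1=1; issue SUB r4<-Add1 | r0:6,r1:Mul1,r2:1,r3:9,r4:Add1,r5:6
c4: issue SUB r2<-Add2 | r0:6,r1:Mul1,r2:Add2,r3:9,r4:Add1,r5:6
c5: CDB Add1=-2; issue SUB r4<-Add1 | r0:6,r1:Mul1,r2:Add2,r3:9,r4:Add1,r5:6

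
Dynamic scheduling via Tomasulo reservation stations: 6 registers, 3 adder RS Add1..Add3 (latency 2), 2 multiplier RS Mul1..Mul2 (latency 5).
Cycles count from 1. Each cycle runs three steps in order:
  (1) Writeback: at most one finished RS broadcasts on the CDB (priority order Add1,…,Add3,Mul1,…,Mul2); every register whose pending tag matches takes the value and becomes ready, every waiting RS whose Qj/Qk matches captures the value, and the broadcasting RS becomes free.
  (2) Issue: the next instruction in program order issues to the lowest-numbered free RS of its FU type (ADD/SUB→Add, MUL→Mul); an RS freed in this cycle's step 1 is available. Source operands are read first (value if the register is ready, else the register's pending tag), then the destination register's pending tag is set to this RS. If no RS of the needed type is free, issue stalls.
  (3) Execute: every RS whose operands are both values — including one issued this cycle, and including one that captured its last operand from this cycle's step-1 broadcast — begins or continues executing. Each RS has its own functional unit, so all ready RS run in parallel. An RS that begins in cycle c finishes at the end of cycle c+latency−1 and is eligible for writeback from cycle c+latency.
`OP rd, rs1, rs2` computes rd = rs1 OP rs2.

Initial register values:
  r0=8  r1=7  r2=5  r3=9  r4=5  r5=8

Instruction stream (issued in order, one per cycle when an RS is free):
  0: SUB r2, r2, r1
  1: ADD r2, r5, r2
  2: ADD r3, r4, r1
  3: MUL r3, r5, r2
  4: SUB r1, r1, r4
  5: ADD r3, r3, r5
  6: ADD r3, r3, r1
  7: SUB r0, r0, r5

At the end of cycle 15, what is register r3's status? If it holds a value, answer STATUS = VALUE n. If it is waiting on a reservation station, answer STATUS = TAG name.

STATUS = VALUE 58

cycle 1: issue SUB r2<-Add1 // r0:8,r1:7,r2:Add1,r3:9,r4:5,r5:8
cycle 2: issue ADD r2<-Add2 // r0:8,r1:7,r2:Add2,r3:9,r4:5,r5:8
cycle 3: CDB Add1=-2; issue ADD r3<-Add1 // r0:8,r1:7,r2:Add2,r3:Add1,r4:5,r5:8
cycle 4: issue MUL r3<-Mul1 // r0:8,r1:7,r2:Add2,r3:Mul1,r4:5,r5:8
cycle 5: CDB Add1=12; issue SUB r1<-Add1 // r0:8,r1:Add1,r2:Add2,r3:Mul1,r4:5,r5:8
cycle 6: CDB Add2=6; issue ADD r3<-Add2 // r0:8,r1:Add1,r2:6,r3:Add2,r4:5,r5:8
cycle 7: CDB Add1=2; issue ADD r3<-Add1 // r0:8,r1:2,r2:6,r3:Add1,r4:5,r5:8
cycle 8: issue SUB r0<-Add3 // r0:Add3,r1:2,r2:6,r3:Add1,r4:5,r5:8
cycle 9: - // r0:Add3,r1:2,r2:6,r3:Add1,r4:5,r5:8
cycle 10: CDB Add3=0 // r0:0,r1:2,r2:6,r3:Add1,r4:5,r5:8
cycle 11: CDB Mul1=48 // r0:0,r1:2,r2:6,r3:Add1,r4:5,r5:8
cycle 12: - // r0:0,r1:2,r2:6,r3:Add1,r4:5,r5:8
cycle 13: CDB Add2=56 // r0:0,r1:2,r2:6,r3:Add1,r4:5,r5:8
cycle 14: - // r0:0,r1:2,r2:6,r3:Add1,r4:5,r5:8
cycle 15: CDB Add1=58 // r0:0,r1:2,r2:6,r3:58,r4:5,r5:8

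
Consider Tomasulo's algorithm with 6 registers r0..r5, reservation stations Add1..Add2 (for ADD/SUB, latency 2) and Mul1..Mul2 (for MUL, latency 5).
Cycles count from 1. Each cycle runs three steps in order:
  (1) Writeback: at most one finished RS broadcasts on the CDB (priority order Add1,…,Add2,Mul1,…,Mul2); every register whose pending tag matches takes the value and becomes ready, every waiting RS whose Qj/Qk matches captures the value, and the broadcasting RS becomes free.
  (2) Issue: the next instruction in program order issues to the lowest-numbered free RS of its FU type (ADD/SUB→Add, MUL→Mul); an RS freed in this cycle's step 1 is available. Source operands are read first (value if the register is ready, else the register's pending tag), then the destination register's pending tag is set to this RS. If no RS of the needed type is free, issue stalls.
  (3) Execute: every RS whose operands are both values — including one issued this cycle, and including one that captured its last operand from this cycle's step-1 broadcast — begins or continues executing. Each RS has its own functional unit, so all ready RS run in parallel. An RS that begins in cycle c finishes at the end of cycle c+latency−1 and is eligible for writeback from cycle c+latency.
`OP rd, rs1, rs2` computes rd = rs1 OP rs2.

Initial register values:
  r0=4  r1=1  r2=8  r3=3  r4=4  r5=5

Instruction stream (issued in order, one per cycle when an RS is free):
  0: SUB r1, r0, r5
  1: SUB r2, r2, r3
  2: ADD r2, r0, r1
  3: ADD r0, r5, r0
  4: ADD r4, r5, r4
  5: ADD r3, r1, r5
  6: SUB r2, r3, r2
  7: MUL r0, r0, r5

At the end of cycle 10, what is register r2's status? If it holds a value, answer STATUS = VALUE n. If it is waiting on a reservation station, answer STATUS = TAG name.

STATUS = VALUE 1

cycle 1: issue SUB r1<-Add1 // r0:4,r1:Add1,r2:8,r3:3,r4:4,r5:5
cycle 2: issue SUB r2<-Add2 // r0:4,r1:Add1,r2:Add2,r3:3,r4:4,r5:5
cycle 3: CDB Add1=-1; issue ADD r2<-Add1 // r0:4,r1:-1,r2:Add1,r3:3,r4:4,r5:5
cycle 4: CDB Add2=5; issue ADD r0<-Add2 // r0:Add2,r1:-1,r2:Add1,r3:3,r4:4,r5:5
cycle 5: CDB Add1=3; issue ADD r4<-Add1 // r0:Add2,r1:-1,r2:3,r3:3,r4:Add1,r5:5
cycle 6: CDB Add2=9; issue ADD r3<-Add2 // r0:9,r1:-1,r2:3,r3:Add2,r4:Add1,r5:5
cycle 7: CDB Add1=9; issue SUB r2<-Add1 // r0:9,r1:-1,r2:Add1,r3:Add2,r4:9,r5:5
cycle 8: CDB Add2=4; issue MUL r0<-Mul1 // r0:Mul1,r1:-1,r2:Add1,r3:4,r4:9,r5:5
cycle 9: - // r0:Mul1,r1:-1,r2:Add1,r3:4,r4:9,r5:5
cycle 10: CDB Add1=1 // r0:Mul1,r1:-1,r2:1,r3:4,r4:9,r5:5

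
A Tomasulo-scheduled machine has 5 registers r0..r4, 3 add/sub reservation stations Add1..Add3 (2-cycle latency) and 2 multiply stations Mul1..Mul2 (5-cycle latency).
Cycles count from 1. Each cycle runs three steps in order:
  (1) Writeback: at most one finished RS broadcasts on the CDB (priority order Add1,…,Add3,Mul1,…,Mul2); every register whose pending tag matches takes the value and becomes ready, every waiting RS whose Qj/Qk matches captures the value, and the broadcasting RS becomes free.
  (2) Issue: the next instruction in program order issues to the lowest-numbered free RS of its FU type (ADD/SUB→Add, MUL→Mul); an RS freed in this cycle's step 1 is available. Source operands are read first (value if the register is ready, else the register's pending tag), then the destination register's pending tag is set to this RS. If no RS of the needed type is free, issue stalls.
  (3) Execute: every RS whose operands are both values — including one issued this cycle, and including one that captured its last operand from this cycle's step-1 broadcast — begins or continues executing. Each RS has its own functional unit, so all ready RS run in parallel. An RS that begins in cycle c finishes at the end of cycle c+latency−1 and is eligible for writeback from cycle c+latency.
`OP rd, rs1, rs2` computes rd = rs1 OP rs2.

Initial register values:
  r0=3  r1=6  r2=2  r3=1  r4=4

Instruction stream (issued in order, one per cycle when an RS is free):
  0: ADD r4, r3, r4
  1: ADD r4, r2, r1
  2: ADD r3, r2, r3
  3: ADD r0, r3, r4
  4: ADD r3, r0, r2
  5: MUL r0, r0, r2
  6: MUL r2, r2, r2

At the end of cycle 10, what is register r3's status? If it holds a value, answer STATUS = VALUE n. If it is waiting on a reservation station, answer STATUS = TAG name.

STATUS = VALUE 13

  c1: issue ADD r4<-Add1  regs: r0:3,r1:6,r2:2,r3:1,r4:Add1
  c2: issue ADD r4<-Add2  regs: r0:3,r1:6,r2:2,r3:1,r4:Add2
  c3: CDB Add1=5; issue ADD r3<-Add1  regs: r0:3,r1:6,r2:2,r3:Add1,r4:Add2
  c4: CDB Add2=8; issue ADD r0<-Add2  regs: r0:Add2,r1:6,r2:2,r3:Add1,r4:8
  c5: CDB Add1=3; issue ADD r3<-Add1  regs: r0:Add2,r1:6,r2:2,r3:Add1,r4:8
  c6: issue MUL r0<-Mul1  regs: r0:Mul1,r1:6,r2:2,r3:Add1,r4:8
  c7: CDB Add2=11; issue MUL r2<-Mul2  regs: r0:Mul1,r1:6,r2:Mul2,r3:Add1,r4:8
  c8: -  regs: r0:Mul1,r1:6,r2:Mul2,r3:Add1,r4:8
  c9: CDB Add1=13  regs: r0:Mul1,r1:6,r2:Mul2,r3:13,r4:8
  c10: -  regs: r0:Mul1,r1:6,r2:Mul2,r3:13,r4:8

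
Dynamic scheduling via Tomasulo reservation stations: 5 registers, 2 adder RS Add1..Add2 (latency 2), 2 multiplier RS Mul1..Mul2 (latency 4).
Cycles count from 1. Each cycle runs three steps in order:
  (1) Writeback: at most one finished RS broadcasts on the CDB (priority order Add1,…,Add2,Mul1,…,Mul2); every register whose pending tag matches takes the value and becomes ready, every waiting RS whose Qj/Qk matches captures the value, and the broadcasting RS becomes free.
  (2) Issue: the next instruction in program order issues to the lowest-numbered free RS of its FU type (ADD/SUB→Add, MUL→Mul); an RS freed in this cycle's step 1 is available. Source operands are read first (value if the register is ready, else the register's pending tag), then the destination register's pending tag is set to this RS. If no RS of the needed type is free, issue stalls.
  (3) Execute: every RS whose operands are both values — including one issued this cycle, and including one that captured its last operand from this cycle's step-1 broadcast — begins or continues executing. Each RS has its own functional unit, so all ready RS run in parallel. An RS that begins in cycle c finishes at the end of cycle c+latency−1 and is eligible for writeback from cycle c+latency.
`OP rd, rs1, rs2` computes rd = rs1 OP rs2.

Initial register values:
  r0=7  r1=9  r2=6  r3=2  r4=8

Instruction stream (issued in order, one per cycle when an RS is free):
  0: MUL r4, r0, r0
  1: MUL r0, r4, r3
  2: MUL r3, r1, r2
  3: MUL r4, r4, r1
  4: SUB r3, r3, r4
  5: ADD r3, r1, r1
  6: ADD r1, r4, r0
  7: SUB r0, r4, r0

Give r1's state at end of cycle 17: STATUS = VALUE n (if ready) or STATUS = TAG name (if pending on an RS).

STATUS = VALUE 539

  c1: issue MUL r4<-Mul1  regs: r0:7,r1:9,r2:6,r3:2,r4:Mul1
  c2: issue MUL r0<-Mul2  regs: r0:Mul2,r1:9,r2:6,r3:2,r4:Mul1
  c3: stall  regs: r0:Mul2,r1:9,r2:6,r3:2,r4:Mul1
  c4: stall  regs: r0:Mul2,r1:9,r2:6,r3:2,r4:Mul1
  c5: CDB Mul1=49; issue MUL r3<-Mul1  regs: r0:Mul2,r1:9,r2:6,r3:Mul1,r4:49
  c6: stall  regs: r0:Mul2,r1:9,r2:6,r3:Mul1,r4:49
  c7: stall  regs: r0:Mul2,r1:9,r2:6,r3:Mul1,r4:49
  c8: stall  regs: r0:Mul2,r1:9,r2:6,r3:Mul1,r4:49
  c9: CDB Mul1=54; issue MUL r4<-Mul1  regs: r0:Mul2,r1:9,r2:6,r3:54,r4:Mul1
  c10: CDB Mul2=98; issue SUB r3<-Add1  regs: r0:98,r1:9,r2:6,r3:Add1,r4:Mul1
  c11: issue ADD r3<-Add2  regs: r0:98,r1:9,r2:6,r3:Add2,r4:Mul1
  c12: stall  regs: r0:98,r1:9,r2:6,r3:Add2,r4:Mul1
  c13: CDB Add2=18; issue ADD r1<-Add2  regs: r0:98,r1:Add2,r2:6,r3:18,r4:Mul1
  c14: CDB Mul1=441; stall  regs: r0:98,r1:Add2,r2:6,r3:18,r4:441
  c15: stall  regs: r0:98,r1:Add2,r2:6,r3:18,r4:441
  c16: CDB Add1=-387; issue SUB r0<-Add1  regs: r0:Add1,r1:Add2,r2:6,r3:18,r4:441
  c17: CDB Add2=539  regs: r0:Add1,r1:539,r2:6,r3:18,r4:441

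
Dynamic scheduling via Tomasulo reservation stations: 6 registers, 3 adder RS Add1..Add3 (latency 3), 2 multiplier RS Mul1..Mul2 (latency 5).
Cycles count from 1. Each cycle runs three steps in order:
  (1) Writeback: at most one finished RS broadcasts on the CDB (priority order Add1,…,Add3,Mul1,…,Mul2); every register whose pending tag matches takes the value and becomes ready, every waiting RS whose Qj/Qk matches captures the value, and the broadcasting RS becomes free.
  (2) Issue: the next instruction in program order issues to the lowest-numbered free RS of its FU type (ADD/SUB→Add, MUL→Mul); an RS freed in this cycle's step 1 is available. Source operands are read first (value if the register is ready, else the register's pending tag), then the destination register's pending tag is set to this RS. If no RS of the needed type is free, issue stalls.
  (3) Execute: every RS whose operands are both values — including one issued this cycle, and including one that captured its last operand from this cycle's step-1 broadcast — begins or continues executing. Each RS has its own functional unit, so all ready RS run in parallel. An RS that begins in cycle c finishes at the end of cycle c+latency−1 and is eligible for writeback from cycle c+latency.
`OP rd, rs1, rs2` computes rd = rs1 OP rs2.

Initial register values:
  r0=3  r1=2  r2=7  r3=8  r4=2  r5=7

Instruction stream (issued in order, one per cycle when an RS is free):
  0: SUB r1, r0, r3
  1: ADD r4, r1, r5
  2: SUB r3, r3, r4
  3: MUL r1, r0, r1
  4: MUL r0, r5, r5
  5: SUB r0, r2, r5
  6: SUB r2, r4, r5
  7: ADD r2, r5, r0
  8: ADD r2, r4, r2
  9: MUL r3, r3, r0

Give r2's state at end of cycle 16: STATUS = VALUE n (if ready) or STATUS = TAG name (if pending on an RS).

STATUS = VALUE 9

c1: issue SUB r1<-Add1 | r0:3,r1:Add1,r2:7,r3:8,r4:2,r5:7
c2: issue ADD r4<-Add2 | r0:3,r1:Add1,r2:7,r3:8,r4:Add2,r5:7
c3: issue SUB r3<-Add3 | r0:3,r1:Add1,r2:7,r3:Add3,r4:Add2,r5:7
c4: CDB Add1=-5; issue MUL r1<-Mul1 | r0:3,r1:Mul1,r2:7,r3:Add3,r4:Add2,r5:7
c5: issue MUL r0<-Mul2 | r0:Mul2,r1:Mul1,r2:7,r3:Add3,r4:Add2,r5:7
c6: issue SUB r0<-Add1 | r0:Add1,r1:Mul1,r2:7,r3:Add3,r4:Add2,r5:7
c7: CDB Add2=2; issue SUB r2<-Add2 | r0:Add1,r1:Mul1,r2:Add2,r3:Add3,r4:2,r5:7
c8: stall | r0:Add1,r1:Mul1,r2:Add2,r3:Add3,r4:2,r5:7
c9: CDB Add1=0; issue ADD r2<-Add1 | r0:0,r1:Mul1,r2:Add1,r3:Add3,r4:2,r5:7
c10: CDB Add2=-5; issue ADD r2<-Add2 | r0:0,r1:Mul1,r2:Add2,r3:Add3,r4:2,r5:7
c11: CDB Add3=6; stall | r0:0,r1:Mul1,r2:Add2,r3:6,r4:2,r5:7
c12: CDB Add1=7; stall | r0:0,r1:Mul1,r2:Add2,r3:6,r4:2,r5:7
c13: CDB Mul1=-15; issue MUL r3<-Mul1 | r0:0,r1:-15,r2:Add2,r3:Mul1,r4:2,r5:7
c14: CDB Mul2=49 | r0:0,r1:-15,r2:Add2,r3:Mul1,r4:2,r5:7
c15: CDB Add2=9 | r0:0,r1:-15,r2:9,r3:Mul1,r4:2,r5:7
c16: - | r0:0,r1:-15,r2:9,r3:Mul1,r4:2,r5:7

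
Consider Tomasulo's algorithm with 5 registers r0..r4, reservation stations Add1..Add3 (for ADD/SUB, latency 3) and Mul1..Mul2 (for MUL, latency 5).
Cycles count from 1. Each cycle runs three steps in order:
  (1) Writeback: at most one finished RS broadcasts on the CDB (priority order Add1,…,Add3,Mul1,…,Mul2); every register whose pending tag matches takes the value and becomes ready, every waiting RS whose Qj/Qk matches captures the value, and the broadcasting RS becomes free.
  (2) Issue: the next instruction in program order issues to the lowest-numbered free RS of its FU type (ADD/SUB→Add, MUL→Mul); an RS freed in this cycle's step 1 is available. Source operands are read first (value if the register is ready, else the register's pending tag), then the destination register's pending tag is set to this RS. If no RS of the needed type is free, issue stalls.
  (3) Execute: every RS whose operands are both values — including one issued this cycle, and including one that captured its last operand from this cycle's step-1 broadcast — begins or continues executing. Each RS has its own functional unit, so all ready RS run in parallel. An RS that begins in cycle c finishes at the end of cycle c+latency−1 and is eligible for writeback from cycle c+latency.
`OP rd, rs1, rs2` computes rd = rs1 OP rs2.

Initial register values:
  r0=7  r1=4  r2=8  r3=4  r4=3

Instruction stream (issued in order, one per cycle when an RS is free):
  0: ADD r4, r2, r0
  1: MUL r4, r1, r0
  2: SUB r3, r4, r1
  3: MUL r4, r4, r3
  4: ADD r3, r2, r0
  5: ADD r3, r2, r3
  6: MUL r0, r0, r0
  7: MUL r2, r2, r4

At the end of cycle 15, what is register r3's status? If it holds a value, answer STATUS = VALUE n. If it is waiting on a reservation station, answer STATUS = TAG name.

STATUS = VALUE 23

cycle 1: issue ADD r4<-Add1 // r0:7,r1:4,r2:8,r3:4,r4:Add1
cycle 2: issue MUL r4<-Mul1 // r0:7,r1:4,r2:8,r3:4,r4:Mul1
cycle 3: issue SUB r3<-Add2 // r0:7,r1:4,r2:8,r3:Add2,r4:Mul1
cycle 4: CDB Add1=15; issue MUL r4<-Mul2 // r0:7,r1:4,r2:8,r3:Add2,r4:Mul2
cycle 5: issue ADD r3<-Add1 // r0:7,r1:4,r2:8,r3:Add1,r4:Mul2
cycle 6: issue ADD r3<-Add3 // r0:7,r1:4,r2:8,r3:Add3,r4:Mul2
cycle 7: CDB Mul1=28; issue MUL r0<-Mul1 // r0:Mul1,r1:4,r2:8,r3:Add3,r4:Mul2
cycle 8: CDB Add1=15; stall // r0:Mul1,r1:4,r2:8,r3:Add3,r4:Mul2
cycle 9: stall // r0:Mul1,r1:4,r2:8,r3:Add3,r4:Mul2
cycle 10: CDB Add2=24; stall // r0:Mul1,r1:4,r2:8,r3:Add3,r4:Mul2
cycle 11: CDB Add3=23; stall // r0:Mul1,r1:4,r2:8,r3:23,r4:Mul2
cycle 12: CDB Mul1=49; issue MUL r2<-Mul1 // r0:49,r1:4,r2:Mul1,r3:23,r4:Mul2
cycle 13: - // r0:49,r1:4,r2:Mul1,r3:23,r4:Mul2
cycle 14: - // r0:49,r1:4,r2:Mul1,r3:23,r4:Mul2
cycle 15: CDB Mul2=672 // r0:49,r1:4,r2:Mul1,r3:23,r4:672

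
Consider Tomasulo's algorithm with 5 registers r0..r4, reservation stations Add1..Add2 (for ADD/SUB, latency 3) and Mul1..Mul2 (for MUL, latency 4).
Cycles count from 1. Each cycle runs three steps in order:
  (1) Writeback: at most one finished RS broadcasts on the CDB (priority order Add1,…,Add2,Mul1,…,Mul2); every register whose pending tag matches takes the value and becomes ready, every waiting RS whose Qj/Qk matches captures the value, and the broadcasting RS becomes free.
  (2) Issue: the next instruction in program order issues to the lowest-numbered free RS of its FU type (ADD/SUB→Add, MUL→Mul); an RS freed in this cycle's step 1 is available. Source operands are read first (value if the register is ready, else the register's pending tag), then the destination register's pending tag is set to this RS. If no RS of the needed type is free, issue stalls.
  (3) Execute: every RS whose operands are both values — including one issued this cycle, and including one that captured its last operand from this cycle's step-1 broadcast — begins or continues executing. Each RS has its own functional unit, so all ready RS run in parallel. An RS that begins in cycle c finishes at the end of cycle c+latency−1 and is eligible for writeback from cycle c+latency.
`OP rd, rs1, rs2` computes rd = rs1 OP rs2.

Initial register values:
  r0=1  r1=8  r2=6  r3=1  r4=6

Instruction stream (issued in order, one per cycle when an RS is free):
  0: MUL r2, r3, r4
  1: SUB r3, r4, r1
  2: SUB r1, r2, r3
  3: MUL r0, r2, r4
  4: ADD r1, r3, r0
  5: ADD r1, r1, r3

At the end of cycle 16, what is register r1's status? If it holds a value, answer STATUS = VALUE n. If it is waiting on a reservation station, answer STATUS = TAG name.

  c1: issue MUL r2<-Mul1  regs: r0:1,r1:8,r2:Mul1,r3:1,r4:6
  c2: issue SUB r3<-Add1  regs: r0:1,r1:8,r2:Mul1,r3:Add1,r4:6
  c3: issue SUB r1<-Add2  regs: r0:1,r1:Add2,r2:Mul1,r3:Add1,r4:6
  c4: issue MUL r0<-Mul2  regs: r0:Mul2,r1:Add2,r2:Mul1,r3:Add1,r4:6
  c5: CDB Add1=-2; issue ADD r1<-Add1  regs: r0:Mul2,r1:Add1,r2:Mul1,r3:-2,r4:6
  c6: CDB Mul1=6; stall  regs: r0:Mul2,r1:Add1,r2:6,r3:-2,r4:6
  c7: stall  regs: r0:Mul2,r1:Add1,r2:6,r3:-2,r4:6
  c8: stall  regs: r0:Mul2,r1:Add1,r2:6,r3:-2,r4:6
  c9: CDB Add2=8; issue ADD r1<-Add2  regs: r0:Mul2,r1:Add2,r2:6,r3:-2,r4:6
  c10: CDB Mul2=36  regs: r0:36,r1:Add2,r2:6,r3:-2,r4:6
  c11: -  regs: r0:36,r1:Add2,r2:6,r3:-2,r4:6
  c12: -  regs: r0:36,r1:Add2,r2:6,r3:-2,r4:6
  c13: CDB Add1=34  regs: r0:36,r1:Add2,r2:6,r3:-2,r4:6
  c14: -  regs: r0:36,r1:Add2,r2:6,r3:-2,r4:6
  c15: -  regs: r0:36,r1:Add2,r2:6,r3:-2,r4:6
  c16: CDB Add2=32  regs: r0:36,r1:32,r2:6,r3:-2,r4:6

STATUS = VALUE 32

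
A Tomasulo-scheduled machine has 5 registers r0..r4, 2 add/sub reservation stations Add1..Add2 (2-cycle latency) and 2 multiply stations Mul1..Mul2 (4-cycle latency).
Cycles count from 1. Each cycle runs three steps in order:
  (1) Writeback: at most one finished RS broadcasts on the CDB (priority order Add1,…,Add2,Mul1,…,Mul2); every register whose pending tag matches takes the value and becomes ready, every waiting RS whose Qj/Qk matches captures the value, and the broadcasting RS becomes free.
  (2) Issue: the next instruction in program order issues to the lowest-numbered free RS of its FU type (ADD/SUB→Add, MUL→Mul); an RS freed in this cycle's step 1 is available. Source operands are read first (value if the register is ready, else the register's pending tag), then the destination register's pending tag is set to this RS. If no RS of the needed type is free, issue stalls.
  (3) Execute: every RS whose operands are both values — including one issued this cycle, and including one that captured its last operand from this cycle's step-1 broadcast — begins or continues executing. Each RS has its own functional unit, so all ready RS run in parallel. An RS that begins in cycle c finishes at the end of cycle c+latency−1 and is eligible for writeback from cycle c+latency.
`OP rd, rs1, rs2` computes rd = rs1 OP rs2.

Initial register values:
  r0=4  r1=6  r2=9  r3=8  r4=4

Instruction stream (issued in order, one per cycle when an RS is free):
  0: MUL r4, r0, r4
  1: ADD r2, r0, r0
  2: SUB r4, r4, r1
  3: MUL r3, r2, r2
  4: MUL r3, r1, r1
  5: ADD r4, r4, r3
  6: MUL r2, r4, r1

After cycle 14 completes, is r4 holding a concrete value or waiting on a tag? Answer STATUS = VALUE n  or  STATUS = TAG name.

c1: issue MUL r4<-Mul1 | r0:4,r1:6,r2:9,r3:8,r4:Mul1
c2: issue ADD r2<-Add1 | r0:4,r1:6,r2:Add1,r3:8,r4:Mul1
c3: issue SUB r4<-Add2 | r0:4,r1:6,r2:Add1,r3:8,r4:Add2
c4: CDB Add1=8; issue MUL r3<-Mul2 | r0:4,r1:6,r2:8,r3:Mul2,r4:Add2
c5: CDB Mul1=16; issue MUL r3<-Mul1 | r0:4,r1:6,r2:8,r3:Mul1,r4:Add2
c6: issue ADD r4<-Add1 | r0:4,r1:6,r2:8,r3:Mul1,r4:Add1
c7: CDB Add2=10; stall | r0:4,r1:6,r2:8,r3:Mul1,r4:Add1
c8: CDB Mul2=64; issue MUL r2<-Mul2 | r0:4,r1:6,r2:Mul2,r3:Mul1,r4:Add1
c9: CDB Mul1=36 | r0:4,r1:6,r2:Mul2,r3:36,r4:Add1
c10: - | r0:4,r1:6,r2:Mul2,r3:36,r4:Add1
c11: CDB Add1=46 | r0:4,r1:6,r2:Mul2,r3:36,r4:46
c12: - | r0:4,r1:6,r2:Mul2,r3:36,r4:46
c13: - | r0:4,r1:6,r2:Mul2,r3:36,r4:46
c14: - | r0:4,r1:6,r2:Mul2,r3:36,r4:46

STATUS = VALUE 46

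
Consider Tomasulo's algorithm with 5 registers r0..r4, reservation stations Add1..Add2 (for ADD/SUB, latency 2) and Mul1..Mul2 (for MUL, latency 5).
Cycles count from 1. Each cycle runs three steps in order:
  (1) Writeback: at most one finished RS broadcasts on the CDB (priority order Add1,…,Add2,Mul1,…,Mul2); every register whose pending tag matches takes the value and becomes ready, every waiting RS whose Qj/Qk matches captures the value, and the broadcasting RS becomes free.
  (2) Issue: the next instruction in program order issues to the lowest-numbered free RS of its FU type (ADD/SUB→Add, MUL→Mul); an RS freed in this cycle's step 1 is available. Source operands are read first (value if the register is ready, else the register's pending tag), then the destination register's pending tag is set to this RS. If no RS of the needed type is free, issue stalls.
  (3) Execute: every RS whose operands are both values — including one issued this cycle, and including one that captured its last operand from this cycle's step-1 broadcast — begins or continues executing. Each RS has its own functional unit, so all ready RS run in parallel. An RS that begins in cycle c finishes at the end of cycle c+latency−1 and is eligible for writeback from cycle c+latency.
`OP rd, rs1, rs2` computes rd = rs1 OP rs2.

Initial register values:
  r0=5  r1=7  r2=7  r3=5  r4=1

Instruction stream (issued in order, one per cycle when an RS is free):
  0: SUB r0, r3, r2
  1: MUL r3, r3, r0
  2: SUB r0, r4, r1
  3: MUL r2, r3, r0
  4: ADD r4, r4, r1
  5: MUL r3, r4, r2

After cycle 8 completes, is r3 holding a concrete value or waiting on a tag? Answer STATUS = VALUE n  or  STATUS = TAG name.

STATUS = TAG Mul1

  c1: issue SUB r0<-Add1  regs: r0:Add1,r1:7,r2:7,r3:5,r4:1
  c2: issue MUL r3<-Mul1  regs: r0:Add1,r1:7,r2:7,r3:Mul1,r4:1
  c3: CDB Add1=-2; issue SUB r0<-Add1  regs: r0:Add1,r1:7,r2:7,r3:Mul1,r4:1
  c4: issue MUL r2<-Mul2  regs: r0:Add1,r1:7,r2:Mul2,r3:Mul1,r4:1
  c5: CDB Add1=-6; issue ADD r4<-Add1  regs: r0:-6,r1:7,r2:Mul2,r3:Mul1,r4:Add1
  c6: stall  regs: r0:-6,r1:7,r2:Mul2,r3:Mul1,r4:Add1
  c7: CDB Add1=8; stall  regs: r0:-6,r1:7,r2:Mul2,r3:Mul1,r4:8
  c8: CDB Mul1=-10; issue MUL r3<-Mul1  regs: r0:-6,r1:7,r2:Mul2,r3:Mul1,r4:8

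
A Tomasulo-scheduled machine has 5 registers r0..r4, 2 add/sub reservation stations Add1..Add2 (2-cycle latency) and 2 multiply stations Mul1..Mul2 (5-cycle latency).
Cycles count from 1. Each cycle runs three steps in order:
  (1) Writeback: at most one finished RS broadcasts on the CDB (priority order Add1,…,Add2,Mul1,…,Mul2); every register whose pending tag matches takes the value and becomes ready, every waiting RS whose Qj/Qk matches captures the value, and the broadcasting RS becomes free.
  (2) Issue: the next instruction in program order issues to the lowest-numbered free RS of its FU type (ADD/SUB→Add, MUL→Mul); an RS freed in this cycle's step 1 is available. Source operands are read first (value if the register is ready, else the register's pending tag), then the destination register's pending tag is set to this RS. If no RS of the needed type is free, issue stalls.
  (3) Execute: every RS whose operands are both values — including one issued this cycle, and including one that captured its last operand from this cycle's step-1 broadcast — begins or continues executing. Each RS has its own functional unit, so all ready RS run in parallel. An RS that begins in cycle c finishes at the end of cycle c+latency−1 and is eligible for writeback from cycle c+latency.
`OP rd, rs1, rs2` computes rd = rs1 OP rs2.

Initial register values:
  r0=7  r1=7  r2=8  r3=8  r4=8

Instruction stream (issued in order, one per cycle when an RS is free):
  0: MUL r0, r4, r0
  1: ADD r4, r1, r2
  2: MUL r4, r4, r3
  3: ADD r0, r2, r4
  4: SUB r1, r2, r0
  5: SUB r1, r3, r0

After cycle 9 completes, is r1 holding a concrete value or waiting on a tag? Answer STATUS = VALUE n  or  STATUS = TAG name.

cycle 1: issue MUL r0<-Mul1 // r0:Mul1,r1:7,r2:8,r3:8,r4:8
cycle 2: issue ADD r4<-Add1 // r0:Mul1,r1:7,r2:8,r3:8,r4:Add1
cycle 3: issue MUL r4<-Mul2 // r0:Mul1,r1:7,r2:8,r3:8,r4:Mul2
cycle 4: CDB Add1=15; issue ADD r0<-Add1 // r0:Add1,r1:7,r2:8,r3:8,r4:Mul2
cycle 5: issue SUB r1<-Add2 // r0:Add1,r1:Add2,r2:8,r3:8,r4:Mul2
cycle 6: CDB Mul1=56; stall // r0:Add1,r1:Add2,r2:8,r3:8,r4:Mul2
cycle 7: stall // r0:Add1,r1:Add2,r2:8,r3:8,r4:Mul2
cycle 8: stall // r0:Add1,r1:Add2,r2:8,r3:8,r4:Mul2
cycle 9: CDB Mul2=120; stall // r0:Add1,r1:Add2,r2:8,r3:8,r4:120

STATUS = TAG Add2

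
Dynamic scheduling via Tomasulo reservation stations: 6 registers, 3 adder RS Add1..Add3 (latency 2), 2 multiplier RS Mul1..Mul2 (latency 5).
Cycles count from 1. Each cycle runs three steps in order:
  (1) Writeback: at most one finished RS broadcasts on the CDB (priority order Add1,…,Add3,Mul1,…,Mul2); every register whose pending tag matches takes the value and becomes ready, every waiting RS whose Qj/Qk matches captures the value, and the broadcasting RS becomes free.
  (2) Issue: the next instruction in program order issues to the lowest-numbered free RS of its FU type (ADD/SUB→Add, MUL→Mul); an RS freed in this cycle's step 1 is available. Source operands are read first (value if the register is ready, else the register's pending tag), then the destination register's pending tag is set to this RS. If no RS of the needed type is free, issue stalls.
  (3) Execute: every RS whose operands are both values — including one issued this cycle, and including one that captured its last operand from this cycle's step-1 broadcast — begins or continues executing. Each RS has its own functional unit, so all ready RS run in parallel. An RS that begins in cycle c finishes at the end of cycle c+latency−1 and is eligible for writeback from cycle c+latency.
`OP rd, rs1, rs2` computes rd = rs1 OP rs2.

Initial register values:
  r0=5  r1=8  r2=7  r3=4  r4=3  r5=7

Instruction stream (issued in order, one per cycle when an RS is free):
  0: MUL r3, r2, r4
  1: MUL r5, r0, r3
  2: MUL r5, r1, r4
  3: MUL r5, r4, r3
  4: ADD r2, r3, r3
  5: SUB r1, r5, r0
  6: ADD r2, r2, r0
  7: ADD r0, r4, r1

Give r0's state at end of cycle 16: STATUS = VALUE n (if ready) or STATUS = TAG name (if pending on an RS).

STATUS = TAG Add3

cycle 1: issue MUL r3<-Mul1 // r0:5,r1:8,r2:7,r3:Mul1,r4:3,r5:7
cycle 2: issue MUL r5<-Mul2 // r0:5,r1:8,r2:7,r3:Mul1,r4:3,r5:Mul2
cycle 3: stall // r0:5,r1:8,r2:7,r3:Mul1,r4:3,r5:Mul2
cycle 4: stall // r0:5,r1:8,r2:7,r3:Mul1,r4:3,r5:Mul2
cycle 5: stall // r0:5,r1:8,r2:7,r3:Mul1,r4:3,r5:Mul2
cycle 6: CDB Mul1=21; issue MUL r5<-Mul1 // r0:5,r1:8,r2:7,r3:21,r4:3,r5:Mul1
cycle 7: stall // r0:5,r1:8,r2:7,r3:21,r4:3,r5:Mul1
cycle 8: stall // r0:5,r1:8,r2:7,r3:21,r4:3,r5:Mul1
cycle 9: stall // r0:5,r1:8,r2:7,r3:21,r4:3,r5:Mul1
cycle 10: stall // r0:5,r1:8,r2:7,r3:21,r4:3,r5:Mul1
cycle 11: CDB Mul1=24; issue MUL r5<-Mul1 // r0:5,r1:8,r2:7,r3:21,r4:3,r5:Mul1
cycle 12: CDB Mul2=105; issue ADD r2<-Add1 // r0:5,r1:8,r2:Add1,r3:21,r4:3,r5:Mul1
cycle 13: issue SUB r1<-Add2 // r0:5,r1:Add2,r2:Add1,r3:21,r4:3,r5:Mul1
cycle 14: CDB Add1=42; issue ADD r2<-Add1 // r0:5,r1:Add2,r2:Add1,r3:21,r4:3,r5:Mul1
cycle 15: issue ADD r0<-Add3 // r0:Add3,r1:Add2,r2:Add1,r3:21,r4:3,r5:Mul1
cycle 16: CDB Add1=47 // r0:Add3,r1:Add2,r2:47,r3:21,r4:3,r5:Mul1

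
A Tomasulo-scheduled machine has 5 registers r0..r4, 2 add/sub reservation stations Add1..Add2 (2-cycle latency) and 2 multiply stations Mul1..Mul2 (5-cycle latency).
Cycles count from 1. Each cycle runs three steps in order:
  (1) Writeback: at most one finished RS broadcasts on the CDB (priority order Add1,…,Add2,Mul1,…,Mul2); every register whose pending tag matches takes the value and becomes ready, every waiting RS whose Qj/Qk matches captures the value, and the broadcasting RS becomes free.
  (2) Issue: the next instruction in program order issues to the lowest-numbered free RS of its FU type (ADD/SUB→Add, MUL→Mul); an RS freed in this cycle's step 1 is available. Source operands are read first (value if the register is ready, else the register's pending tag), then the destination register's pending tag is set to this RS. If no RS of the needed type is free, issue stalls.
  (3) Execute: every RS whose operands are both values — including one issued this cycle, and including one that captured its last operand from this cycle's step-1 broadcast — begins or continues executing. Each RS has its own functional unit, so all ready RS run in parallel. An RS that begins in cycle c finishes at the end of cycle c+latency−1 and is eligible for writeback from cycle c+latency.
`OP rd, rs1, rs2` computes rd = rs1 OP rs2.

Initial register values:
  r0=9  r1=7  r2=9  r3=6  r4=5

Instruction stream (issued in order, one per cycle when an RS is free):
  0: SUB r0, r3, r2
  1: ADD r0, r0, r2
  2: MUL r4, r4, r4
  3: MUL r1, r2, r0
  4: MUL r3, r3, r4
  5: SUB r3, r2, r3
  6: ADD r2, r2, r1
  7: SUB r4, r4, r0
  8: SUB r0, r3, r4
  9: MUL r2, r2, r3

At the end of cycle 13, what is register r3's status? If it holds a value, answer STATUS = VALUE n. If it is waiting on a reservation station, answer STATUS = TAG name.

c1: issue SUB r0<-Add1 | r0:Add1,r1:7,r2:9,r3:6,r4:5
c2: issue ADD r0<-Add2 | r0:Add2,r1:7,r2:9,r3:6,r4:5
c3: CDB Add1=-3; issue MUL r4<-Mul1 | r0:Add2,r1:7,r2:9,r3:6,r4:Mul1
c4: issue MUL r1<-Mul2 | r0:Add2,r1:Mul2,r2:9,r3:6,r4:Mul1
c5: CDB Add2=6; stall | r0:6,r1:Mul2,r2:9,r3:6,r4:Mul1
c6: stall | r0:6,r1:Mul2,r2:9,r3:6,r4:Mul1
c7: stall | r0:6,r1:Mul2,r2:9,r3:6,r4:Mul1
c8: CDB Mul1=25; issue MUL r3<-Mul1 | r0:6,r1:Mul2,r2:9,r3:Mul1,r4:25
c9: issue SUB r3<-Add1 | r0:6,r1:Mul2,r2:9,r3:Add1,r4:25
c10: CDB Mul2=54; issue ADD r2<-Add2 | r0:6,r1:54,r2:Add2,r3:Add1,r4:25
c11: stall | r0:6,r1:54,r2:Add2,r3:Add1,r4:25
c12: CDB Add2=63; issue SUB r4<-Add2 | r0:6,r1:54,r2:63,r3:Add1,r4:Add2
c13: CDB Mul1=150; stall | r0:6,r1:54,r2:63,r3:Add1,r4:Add2

STATUS = TAG Add1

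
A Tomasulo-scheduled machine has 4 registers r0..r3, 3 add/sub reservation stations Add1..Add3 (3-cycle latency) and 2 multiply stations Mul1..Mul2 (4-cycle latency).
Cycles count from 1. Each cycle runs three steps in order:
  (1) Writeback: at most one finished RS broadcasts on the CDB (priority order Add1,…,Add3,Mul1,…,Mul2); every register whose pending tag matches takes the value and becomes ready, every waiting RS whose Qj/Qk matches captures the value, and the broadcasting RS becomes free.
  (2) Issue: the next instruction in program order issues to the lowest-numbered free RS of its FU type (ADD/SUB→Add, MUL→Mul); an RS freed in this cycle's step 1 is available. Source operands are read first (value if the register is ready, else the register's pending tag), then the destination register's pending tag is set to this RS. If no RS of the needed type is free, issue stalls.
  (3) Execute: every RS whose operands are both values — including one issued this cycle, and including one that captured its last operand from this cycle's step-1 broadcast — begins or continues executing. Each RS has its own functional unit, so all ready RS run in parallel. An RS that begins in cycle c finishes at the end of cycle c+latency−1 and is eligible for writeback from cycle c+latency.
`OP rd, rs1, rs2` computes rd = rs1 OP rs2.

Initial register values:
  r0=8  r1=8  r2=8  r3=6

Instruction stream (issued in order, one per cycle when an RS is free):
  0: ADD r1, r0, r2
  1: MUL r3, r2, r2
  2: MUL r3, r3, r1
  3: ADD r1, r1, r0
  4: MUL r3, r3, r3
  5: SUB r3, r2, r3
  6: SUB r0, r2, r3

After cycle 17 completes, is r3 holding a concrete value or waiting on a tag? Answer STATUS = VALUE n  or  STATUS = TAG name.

STATUS = VALUE -1048568

  c1: issue ADD r1<-Add1  regs: r0:8,r1:Add1,r2:8,r3:6
  c2: issue MUL r3<-Mul1  regs: r0:8,r1:Add1,r2:8,r3:Mul1
  c3: issue MUL r3<-Mul2  regs: r0:8,r1:Add1,r2:8,r3:Mul2
  c4: CDB Add1=16; issue ADD r1<-Add1  regs: r0:8,r1:Add1,r2:8,r3:Mul2
  c5: stall  regs: r0:8,r1:Add1,r2:8,r3:Mul2
  c6: CDB Mul1=64; issue MUL r3<-Mul1  regs: r0:8,r1:Add1,r2:8,r3:Mul1
  c7: CDB Add1=24; issue SUB r3<-Add1  regs: r0:8,r1:24,r2:8,r3:Add1
  c8: issue SUB r0<-Add2  regs: r0:Add2,r1:24,r2:8,r3:Add1
  c9: -  regs: r0:Add2,r1:24,r2:8,r3:Add1
  c10: CDB Mul2=1024  regs: r0:Add2,r1:24,r2:8,r3:Add1
  c11: -  regs: r0:Add2,r1:24,r2:8,r3:Add1
  c12: -  regs: r0:Add2,r1:24,r2:8,r3:Add1
  c13: -  regs: r0:Add2,r1:24,r2:8,r3:Add1
  c14: CDB Mul1=1048576  regs: r0:Add2,r1:24,r2:8,r3:Add1
  c15: -  regs: r0:Add2,r1:24,r2:8,r3:Add1
  c16: -  regs: r0:Add2,r1:24,r2:8,r3:Add1
  c17: CDB Add1=-1048568  regs: r0:Add2,r1:24,r2:8,r3:-1048568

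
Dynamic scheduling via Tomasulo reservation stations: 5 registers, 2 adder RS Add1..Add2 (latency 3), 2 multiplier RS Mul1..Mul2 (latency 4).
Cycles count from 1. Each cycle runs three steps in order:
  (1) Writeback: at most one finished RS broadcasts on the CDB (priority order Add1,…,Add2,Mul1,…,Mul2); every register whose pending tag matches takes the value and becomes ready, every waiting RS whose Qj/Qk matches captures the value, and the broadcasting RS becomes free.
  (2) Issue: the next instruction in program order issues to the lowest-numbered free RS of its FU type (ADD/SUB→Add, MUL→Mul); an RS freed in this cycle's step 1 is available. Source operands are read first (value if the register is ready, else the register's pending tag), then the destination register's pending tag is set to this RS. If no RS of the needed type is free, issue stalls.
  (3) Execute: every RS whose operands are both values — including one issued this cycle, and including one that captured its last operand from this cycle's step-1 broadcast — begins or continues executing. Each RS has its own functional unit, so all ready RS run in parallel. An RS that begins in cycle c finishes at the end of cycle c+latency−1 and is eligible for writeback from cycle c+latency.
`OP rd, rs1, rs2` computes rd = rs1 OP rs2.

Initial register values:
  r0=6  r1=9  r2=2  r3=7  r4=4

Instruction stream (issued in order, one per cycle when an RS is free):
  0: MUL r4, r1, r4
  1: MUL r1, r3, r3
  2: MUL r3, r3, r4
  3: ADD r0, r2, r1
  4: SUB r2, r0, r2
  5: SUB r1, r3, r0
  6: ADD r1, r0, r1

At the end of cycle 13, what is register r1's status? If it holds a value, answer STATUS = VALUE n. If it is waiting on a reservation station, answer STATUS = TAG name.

  c1: issue MUL r4<-Mul1  regs: r0:6,r1:9,r2:2,r3:7,r4:Mul1
  c2: issue MUL r1<-Mul2  regs: r0:6,r1:Mul2,r2:2,r3:7,r4:Mul1
  c3: stall  regs: r0:6,r1:Mul2,r2:2,r3:7,r4:Mul1
  c4: stall  regs: r0:6,r1:Mul2,r2:2,r3:7,r4:Mul1
  c5: CDB Mul1=36; issue MUL r3<-Mul1  regs: r0:6,r1:Mul2,r2:2,r3:Mul1,r4:36
  c6: CDB Mul2=49; issue ADD r0<-Add1  regs: r0:Add1,r1:49,r2:2,r3:Mul1,r4:36
  c7: issue SUB r2<-Add2  regs: r0:Add1,r1:49,r2:Add2,r3:Mul1,r4:36
  c8: stall  regs: r0:Add1,r1:49,r2:Add2,r3:Mul1,r4:36
  c9: CDB Add1=51; issue SUB r1<-Add1  regs: r0:51,r1:Add1,r2:Add2,r3:Mul1,r4:36
  c10: CDB Mul1=252; stall  regs: r0:51,r1:Add1,r2:Add2,r3:252,r4:36
  c11: stall  regs: r0:51,r1:Add1,r2:Add2,r3:252,r4:36
  c12: CDB Add2=49; issue ADD r1<-Add2  regs: r0:51,r1:Add2,r2:49,r3:252,r4:36
  c13: CDB Add1=201  regs: r0:51,r1:Add2,r2:49,r3:252,r4:36

STATUS = TAG Add2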